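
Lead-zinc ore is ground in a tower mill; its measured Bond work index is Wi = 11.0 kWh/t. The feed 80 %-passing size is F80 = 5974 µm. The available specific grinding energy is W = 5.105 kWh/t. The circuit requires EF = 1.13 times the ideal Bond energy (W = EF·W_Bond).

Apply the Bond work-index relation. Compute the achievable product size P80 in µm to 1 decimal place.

W = 10 Wi (P80^-0.5 − F80^-0.5)
W_Bond = W / EF = 5.105 / 1.13 = 4.5177 kWh/t
P80^(−½) = W_Bond/(10 Wi) + F80^(−½)
  = 4.5177/(10·11.0) + 1/√5974 = 0.041070 + 0.012938 = 0.054008
P80 = (1/0.054008)² = 18.5158² = 342.83 µm

P80 = 342.8 µm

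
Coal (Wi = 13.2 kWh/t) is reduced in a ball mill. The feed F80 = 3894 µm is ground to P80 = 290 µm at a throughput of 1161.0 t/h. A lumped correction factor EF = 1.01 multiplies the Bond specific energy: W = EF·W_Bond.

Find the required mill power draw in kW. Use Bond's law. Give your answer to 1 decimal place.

P = 6608.8 kW

W = 10 Wi (P80^-0.5 − F80^-0.5)
W = 10·13.2·(1/√290 − 1/√3894) = 10·13.2·(0.042697) = 5.6360 kWh/t
With EF = 1.01: W = 5.6360·1.01 = 5.6923 kWh/t
P_mill = W·ṁ = 5.6923·1161.0 = 6608.8 kW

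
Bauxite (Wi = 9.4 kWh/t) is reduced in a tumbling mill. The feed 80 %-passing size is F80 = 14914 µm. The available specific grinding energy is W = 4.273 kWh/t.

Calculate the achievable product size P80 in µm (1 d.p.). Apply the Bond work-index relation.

W = 10 Wi (P80^-0.5 − F80^-0.5)
P80^-0.5 = F80^-0.5 + W/(10 Wi)
  = 4.2730/(10·9.4) + 1/√14914 = 0.045457 + 0.008188 = 0.053646
P80 = (1/0.053646)² = 18.6407² = 347.48 µm

P80 = 347.5 µm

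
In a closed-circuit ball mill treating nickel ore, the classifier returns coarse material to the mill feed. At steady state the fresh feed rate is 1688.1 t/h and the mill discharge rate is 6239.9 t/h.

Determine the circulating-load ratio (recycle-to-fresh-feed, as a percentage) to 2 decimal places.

CL = 269.64 %

M = F + R at steady state, so:
R = M − F = 6239.9 − 1688.1 = 4551.8 t/h
CL = 100·R/F = 100·4551.8/1688.1 = 269.64 %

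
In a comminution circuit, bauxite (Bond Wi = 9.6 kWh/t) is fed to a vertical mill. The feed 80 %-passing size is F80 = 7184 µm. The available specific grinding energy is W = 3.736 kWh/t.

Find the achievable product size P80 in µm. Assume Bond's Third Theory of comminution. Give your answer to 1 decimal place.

W_Bond = 10·Wi·(1/√P₈₀ − 1/√F₈₀)
⇒ 1/√P80 = W/(10 Wi) + 1/√F80
  = 3.7360/(10·9.6) + 1/√7184 = 0.038917 + 0.011798 = 0.050715
P80 = (1/0.050715)² = 19.7181² = 388.80 µm

P80 = 388.8 µm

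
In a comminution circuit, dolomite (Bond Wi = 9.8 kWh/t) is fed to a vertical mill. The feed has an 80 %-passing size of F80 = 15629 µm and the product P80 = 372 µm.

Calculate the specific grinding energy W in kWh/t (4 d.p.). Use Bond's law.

W = 4.2972 kWh/t

W_Bond = 10·Wi·(1/√P₈₀ − 1/√F₈₀)
1/√372 = 0.051848;  1/√15629 = 0.007999
W = 10·9.8·(0.051848 − 0.007999) = 4.2972 kWh/t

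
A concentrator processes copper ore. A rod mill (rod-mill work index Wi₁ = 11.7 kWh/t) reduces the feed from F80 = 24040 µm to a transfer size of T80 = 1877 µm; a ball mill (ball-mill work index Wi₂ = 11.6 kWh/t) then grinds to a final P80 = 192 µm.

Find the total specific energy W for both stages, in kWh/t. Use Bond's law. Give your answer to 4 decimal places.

W = 7.6401 kWh/t

W = 10 Wi / √P80 − 10 Wi / √F80
Stage 1 (24040→1877 µm, Wi₁=11.7): W₁ = 10·11.7·(0.023082 − 0.006450) = 1.9460 kWh/t
Stage 2 (1877→192 µm, Wi₂=11.6): W₂ = 10·11.6·(0.072169 − 0.023082) = 5.6941 kWh/t
W = W₁ + W₂ = 1.9460 + 5.6941 = 7.6401 kWh/t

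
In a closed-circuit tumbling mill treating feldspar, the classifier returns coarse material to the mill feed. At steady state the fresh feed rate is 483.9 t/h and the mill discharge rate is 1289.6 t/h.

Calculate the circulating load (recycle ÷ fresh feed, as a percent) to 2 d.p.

CL = 166.50 %

Discharge = new feed + return, hence
R = M − F = 1289.6 − 483.9 = 805.7 t/h
CL = 100·R/F = 100·805.7/483.9 = 166.50 %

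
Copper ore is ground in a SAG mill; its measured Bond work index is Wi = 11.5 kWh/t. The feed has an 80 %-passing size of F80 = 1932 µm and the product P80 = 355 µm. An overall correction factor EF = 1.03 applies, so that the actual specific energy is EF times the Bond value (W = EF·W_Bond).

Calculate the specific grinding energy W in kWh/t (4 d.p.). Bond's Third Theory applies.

W = 3.5918 kWh/t

W = 10 Wi / √P80 − 10 Wi / √F80
1/√355 = 0.053074;  1/√1932 = 0.022751
W = 10·11.5·(0.053074 − 0.022751) = 3.4872 kWh/t
With EF = 1.03: W = 3.4872·1.03 = 3.5918 kWh/t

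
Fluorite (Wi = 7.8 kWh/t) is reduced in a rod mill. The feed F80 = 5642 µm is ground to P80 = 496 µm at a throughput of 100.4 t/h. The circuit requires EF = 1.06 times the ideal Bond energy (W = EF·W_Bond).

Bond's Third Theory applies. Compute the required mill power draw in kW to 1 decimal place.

P = 262.2 kW

W = 10 Wi (1/√P80 − 1/√F80)  [Bond]
W = 10·7.8·(1/√496 − 1/√5642) = 10·7.8·(0.031588) = 2.4639 kWh/t
With EF = 1.06: W = 2.4639·1.06 = 2.6117 kWh/t
Power = W × throughput = 2.6117 kWh/t × 100.4 t/h = 262.2 kW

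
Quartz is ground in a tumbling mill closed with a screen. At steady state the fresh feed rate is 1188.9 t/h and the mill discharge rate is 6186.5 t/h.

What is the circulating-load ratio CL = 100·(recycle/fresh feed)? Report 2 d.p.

CL = 420.35 %

M = F + R at steady state, so:
R = M − F = 6186.5 − 1188.9 = 4997.6 t/h
CL = 100·R/F = 100·4997.6/1188.9 = 420.35 %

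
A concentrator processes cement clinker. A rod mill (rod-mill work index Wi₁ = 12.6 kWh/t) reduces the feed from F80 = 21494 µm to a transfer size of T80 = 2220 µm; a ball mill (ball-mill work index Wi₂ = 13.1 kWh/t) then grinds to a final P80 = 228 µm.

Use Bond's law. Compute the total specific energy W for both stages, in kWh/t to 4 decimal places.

W = 7.7101 kWh/t

W = 10·Wi·(P80^(-½) − F80^(-½))
Stage 1 (21494→2220 µm, Wi₁=12.6): W₁ = 10·12.6·(0.021224 − 0.006821) = 1.8148 kWh/t
Stage 2 (2220→228 µm, Wi₂=13.1): W₂ = 10·13.1·(0.066227 − 0.021224) = 5.8954 kWh/t
W = W₁ + W₂ = 1.8148 + 5.8954 = 7.7101 kWh/t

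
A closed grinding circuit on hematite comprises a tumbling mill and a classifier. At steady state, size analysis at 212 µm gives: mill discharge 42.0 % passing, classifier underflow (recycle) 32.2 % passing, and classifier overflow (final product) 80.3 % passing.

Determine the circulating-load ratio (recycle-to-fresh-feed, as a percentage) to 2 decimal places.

CL = 390.82 %

Classifier node, passing 212 µm:
r = (o − d)/(d − u)
r = (80.3 − 42.0)/(42.0 − 32.2) = 38.3/9.8 = 3.9082
CL = 100·r = 390.82 %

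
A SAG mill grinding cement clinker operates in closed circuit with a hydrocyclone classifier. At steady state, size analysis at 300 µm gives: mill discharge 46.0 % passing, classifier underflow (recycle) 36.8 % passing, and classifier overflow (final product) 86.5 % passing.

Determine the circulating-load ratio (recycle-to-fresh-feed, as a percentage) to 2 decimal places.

Classifier node, passing 300 µm:
r = (o − d)/(d − u)
r = (86.5 − 46.0)/(46.0 − 36.8) = 40.5/9.2 = 4.4022
CL = 100·r = 440.22 %

CL = 440.22 %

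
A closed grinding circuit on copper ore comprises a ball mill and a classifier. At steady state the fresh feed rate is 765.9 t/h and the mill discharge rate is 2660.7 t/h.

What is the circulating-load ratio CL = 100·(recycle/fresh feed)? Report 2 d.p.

Steady state: M = F + R.
R = M − F = 2660.7 − 765.9 = 1894.8 t/h
CL = 100·R/F = 100·1894.8/765.9 = 247.40 %

CL = 247.40 %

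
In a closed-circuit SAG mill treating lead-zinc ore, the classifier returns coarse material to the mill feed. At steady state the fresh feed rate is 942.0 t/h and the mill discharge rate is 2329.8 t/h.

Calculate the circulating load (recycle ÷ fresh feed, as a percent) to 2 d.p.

CL = 147.32 %

M = F + R at steady state, so:
R = M − F = 2329.8 − 942.0 = 1387.8 t/h
CL = 100·R/F = 100·1387.8/942.0 = 147.32 %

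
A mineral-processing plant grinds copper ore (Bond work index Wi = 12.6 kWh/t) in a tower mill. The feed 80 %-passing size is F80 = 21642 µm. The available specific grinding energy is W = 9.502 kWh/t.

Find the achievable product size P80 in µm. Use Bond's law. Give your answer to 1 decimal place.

P80 = 148.0 µm

W = 10·Wi·[P80^(−½) − F80^(−½)]
1/√P80 = 1/√F80 + W/(10·Wi)
  = 9.5020/(10·12.6) + 1/√21642 = 0.075413 + 0.006798 = 0.082210
P80 = (1/0.082210)² = 12.1639² = 147.96 µm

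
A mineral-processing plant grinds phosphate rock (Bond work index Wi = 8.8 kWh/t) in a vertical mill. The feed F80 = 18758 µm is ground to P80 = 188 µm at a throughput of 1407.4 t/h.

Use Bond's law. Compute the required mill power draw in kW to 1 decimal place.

P = 8128.5 kW

W = 10·Wi·[P80^(−½) − F80^(−½)]
W = 10·8.8·(1/√188 − 1/√18758) = 10·8.8·(0.065631) = 5.7755 kWh/t
Power = W × throughput = 5.7755 kWh/t × 1407.4 t/h = 8128.5 kW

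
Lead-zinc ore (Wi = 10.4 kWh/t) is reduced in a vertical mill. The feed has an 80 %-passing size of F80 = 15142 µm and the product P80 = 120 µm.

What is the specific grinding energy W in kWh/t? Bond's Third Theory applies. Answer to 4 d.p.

W = 8.6487 kWh/t

W = 10 Wi / √P80 − 10 Wi / √F80
1/√120 = 0.091287;  1/√15142 = 0.008127
W = 10·10.4·(0.091287 − 0.008127) = 8.6487 kWh/t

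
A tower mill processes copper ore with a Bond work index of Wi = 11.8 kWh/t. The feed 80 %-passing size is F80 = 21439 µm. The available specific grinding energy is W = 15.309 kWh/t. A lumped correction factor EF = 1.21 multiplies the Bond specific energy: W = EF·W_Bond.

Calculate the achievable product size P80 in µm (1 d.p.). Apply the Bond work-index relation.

P80 = 76.9 µm

W_Bond = 10·Wi·(1/√P₈₀ − 1/√F₈₀)
W_Bond = W / EF = 15.309 / 1.21 = 12.6521 kWh/t
⇒ 1/√P80 = W_Bond/(10 Wi) + 1/√F80
  = 12.6521/(10·11.8) + 1/√21439 = 0.107221 + 0.006830 = 0.114051
P80 = (1/0.114051)² = 8.7680² = 76.88 µm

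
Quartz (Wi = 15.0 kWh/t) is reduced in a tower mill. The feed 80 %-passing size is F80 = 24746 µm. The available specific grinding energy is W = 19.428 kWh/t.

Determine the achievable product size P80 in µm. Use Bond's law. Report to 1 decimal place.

P80 = 54.2 µm

W = 10·Wi·[P80^(−½) − F80^(−½)]
1/√P80 = 1/√F80 + W/(10·Wi)
  = 19.4280/(10·15.0) + 1/√24746 = 0.129520 + 0.006357 = 0.135877
P80 = (1/0.135877)² = 7.3596² = 54.16 µm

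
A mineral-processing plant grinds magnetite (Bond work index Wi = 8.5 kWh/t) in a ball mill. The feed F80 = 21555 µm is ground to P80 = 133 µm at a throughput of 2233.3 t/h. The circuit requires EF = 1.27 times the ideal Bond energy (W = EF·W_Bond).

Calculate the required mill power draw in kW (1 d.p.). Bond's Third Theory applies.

Bond: W = 10·Wi·(1/√P80 − 1/√F80)
W = 10·8.5·(1/√133 − 1/√21555) = 10·8.5·(0.079900) = 6.7915 kWh/t
Apply correction: 6.7915 × 1.27 = 8.6252 kWh/t
Power = W × throughput = 8.6252 kWh/t × 2233.3 t/h = 19262.6 kW

P = 19262.6 kW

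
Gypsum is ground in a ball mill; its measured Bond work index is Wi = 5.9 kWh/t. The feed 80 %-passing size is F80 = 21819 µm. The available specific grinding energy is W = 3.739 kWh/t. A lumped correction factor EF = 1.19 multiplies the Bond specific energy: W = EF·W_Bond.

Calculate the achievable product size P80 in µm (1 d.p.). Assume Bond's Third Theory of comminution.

W = 10 Wi (P80^-0.5 − F80^-0.5)
W_Bond = W / EF = 3.739 / 1.19 = 3.1420 kWh/t
1/√P80 = 1/√F80 + W_Bond/(10·Wi)
  = 3.1420/(10·5.9) + 1/√21819 = 0.053255 + 0.006770 = 0.060024
P80 = (1/0.060024)² = 16.6599² = 277.55 µm

P80 = 277.6 µm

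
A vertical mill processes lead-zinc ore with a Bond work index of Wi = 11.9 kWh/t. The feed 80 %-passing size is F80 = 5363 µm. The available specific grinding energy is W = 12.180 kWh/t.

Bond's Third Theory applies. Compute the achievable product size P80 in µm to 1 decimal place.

P80 = 74.3 µm

W_Bond = 10·Wi·(1/√P₈₀ − 1/√F₈₀)
1/√P80 = 1/√F80 + W/(10·Wi)
  = 12.1800/(10·11.9) + 1/√5363 = 0.102353 + 0.013655 = 0.116008
P80 = (1/0.116008)² = 8.6201² = 74.31 µm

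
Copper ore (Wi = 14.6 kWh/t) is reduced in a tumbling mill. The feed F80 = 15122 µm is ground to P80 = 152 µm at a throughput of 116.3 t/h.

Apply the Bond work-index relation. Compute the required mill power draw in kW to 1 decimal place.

W_Bond = 10·Wi·(1/√P₈₀ − 1/√F₈₀)
W = 10·14.6·(1/√152 − 1/√15122) = 10·14.6·(0.072979) = 10.6549 kWh/t
P_mill = W·ṁ = 10.6549·116.3 = 1239.2 kW

P = 1239.2 kW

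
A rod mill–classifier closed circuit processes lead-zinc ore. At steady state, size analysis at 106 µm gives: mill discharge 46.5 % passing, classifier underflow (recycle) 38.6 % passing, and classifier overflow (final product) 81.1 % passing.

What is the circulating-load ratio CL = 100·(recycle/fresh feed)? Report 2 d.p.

CL = 437.97 %

Mass balance on the −106 µm fraction:
d + r·d = r·u + o → r(d−u) = o−d
r = (81.1 − 46.5)/(46.5 − 38.6) = 34.6/7.9 = 4.3797
CL = 100·r = 437.97 %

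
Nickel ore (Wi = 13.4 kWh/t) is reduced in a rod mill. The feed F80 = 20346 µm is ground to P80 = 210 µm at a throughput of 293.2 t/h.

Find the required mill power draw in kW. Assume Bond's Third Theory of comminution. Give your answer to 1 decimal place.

P = 2435.7 kW

W = 10 Wi (1/√P80 − 1/√F80)  [Bond]
W = 10·13.4·(1/√210 − 1/√20346) = 10·13.4·(0.061996) = 8.3074 kWh/t
Mill draw = 8.3074 × 293.2 = 2435.7 kW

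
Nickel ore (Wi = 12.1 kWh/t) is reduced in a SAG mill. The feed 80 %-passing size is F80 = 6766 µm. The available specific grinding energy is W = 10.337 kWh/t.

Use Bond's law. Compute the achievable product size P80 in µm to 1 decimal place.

W = 10·Wi·(P80^(-½) − F80^(-½))
P80^-0.5 = F80^-0.5 + W/(10 Wi)
  = 10.3370/(10·12.1) + 1/√6766 = 0.085430 + 0.012157 = 0.097587
P80 = (1/0.097587)² = 10.2473² = 105.01 µm

P80 = 105.0 µm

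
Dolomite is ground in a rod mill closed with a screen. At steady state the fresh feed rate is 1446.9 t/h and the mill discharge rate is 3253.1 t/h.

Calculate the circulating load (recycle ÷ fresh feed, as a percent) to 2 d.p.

CL = 124.83 %

Discharge = new feed + return, hence
R = M − F = 3253.1 − 1446.9 = 1806.2 t/h
CL = 100·R/F = 100·1806.2/1446.9 = 124.83 %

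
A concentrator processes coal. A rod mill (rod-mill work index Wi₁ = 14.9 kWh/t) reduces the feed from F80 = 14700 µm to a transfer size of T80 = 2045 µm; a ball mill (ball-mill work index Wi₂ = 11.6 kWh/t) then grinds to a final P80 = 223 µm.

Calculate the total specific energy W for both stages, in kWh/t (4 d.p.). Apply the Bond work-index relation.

W = 7.2687 kWh/t

W_Bond = 10·Wi·(1/√P₈₀ − 1/√F₈₀)
Stage 1 (14700→2045 µm, Wi₁=14.9): W₁ = 10·14.9·(0.022113 − 0.008248) = 2.0659 kWh/t
Stage 2 (2045→223 µm, Wi₂=11.6): W₂ = 10·11.6·(0.066965 − 0.022113) = 5.2028 kWh/t
W = W₁ + W₂ = 2.0659 + 5.2028 = 7.2687 kWh/t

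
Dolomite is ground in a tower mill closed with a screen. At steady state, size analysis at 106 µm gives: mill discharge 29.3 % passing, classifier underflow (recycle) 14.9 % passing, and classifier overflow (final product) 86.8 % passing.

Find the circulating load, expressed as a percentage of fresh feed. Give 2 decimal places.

Let r = R/F. Size balance at 106 µm:
r = (o − d)/(d − u)
r = (86.8 − 29.3)/(29.3 − 14.9) = 57.5/14.4 = 3.9931
CL = 100·r = 399.31 %

CL = 399.31 %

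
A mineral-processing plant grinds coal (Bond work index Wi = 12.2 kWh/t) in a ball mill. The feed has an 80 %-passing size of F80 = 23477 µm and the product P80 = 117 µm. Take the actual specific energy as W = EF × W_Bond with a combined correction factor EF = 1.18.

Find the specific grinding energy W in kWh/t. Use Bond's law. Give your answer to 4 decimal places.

W = 12.3696 kWh/t

W = 10·Wi·(P80^(-½) − F80^(-½))
1/√117 = 0.092450;  1/√23477 = 0.006526
W = 10·12.2·(0.092450 − 0.006526) = 10.4827 kWh/t
Apply correction: 10.4827 × 1.18 = 12.3696 kWh/t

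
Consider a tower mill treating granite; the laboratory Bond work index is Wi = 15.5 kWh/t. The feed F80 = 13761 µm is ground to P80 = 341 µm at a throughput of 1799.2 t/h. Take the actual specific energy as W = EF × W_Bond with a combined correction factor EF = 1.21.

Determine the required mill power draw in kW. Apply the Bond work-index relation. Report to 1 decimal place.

P = 15396.9 kW

Bond:  W = 10 Wi (1/√P − 1/√F)
W = 10·15.5·(1/√341 − 1/√13761) = 10·15.5·(0.045628) = 7.0724 kWh/t
Apply correction: 7.0724 × 1.21 = 8.5576 kWh/t
P = W·T = 8.5576·1799.2 = 15396.9 kW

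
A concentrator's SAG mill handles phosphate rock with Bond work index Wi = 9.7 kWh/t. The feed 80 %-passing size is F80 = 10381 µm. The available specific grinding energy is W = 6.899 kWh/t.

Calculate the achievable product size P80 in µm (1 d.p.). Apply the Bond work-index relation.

P80 = 152.6 µm

Bond:  W = 10 Wi (1/√P − 1/√F)
⇒ 1/√P80 = W/(10 Wi) + 1/√F80
  = 6.8990/(10·9.7) + 1/√10381 = 0.071124 + 0.009815 = 0.080938
P80 = (1/0.080938)² = 12.3551² = 152.65 µm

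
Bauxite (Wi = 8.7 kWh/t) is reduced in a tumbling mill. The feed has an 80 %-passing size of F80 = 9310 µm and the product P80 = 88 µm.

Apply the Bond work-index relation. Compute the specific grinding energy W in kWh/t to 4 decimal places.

W = 10 Wi (1/√P80 − 1/√F80)  [Bond]
1/√88 = 0.106600;  1/√9310 = 0.010364
W = 10·8.7·(0.106600 − 0.010364) = 8.3726 kWh/t

W = 8.3726 kWh/t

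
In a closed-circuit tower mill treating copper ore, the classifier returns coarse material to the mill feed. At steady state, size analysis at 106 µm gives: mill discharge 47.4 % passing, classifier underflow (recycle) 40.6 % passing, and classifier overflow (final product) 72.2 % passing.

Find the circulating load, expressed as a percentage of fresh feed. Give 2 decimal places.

CL = 364.71 %

Two-product formula at 106 µm:
r = (o − d)/(d − u)
r = (72.2 − 47.4)/(47.4 − 40.6) = 24.8/6.8 = 3.6471
CL = 100·r = 364.71 %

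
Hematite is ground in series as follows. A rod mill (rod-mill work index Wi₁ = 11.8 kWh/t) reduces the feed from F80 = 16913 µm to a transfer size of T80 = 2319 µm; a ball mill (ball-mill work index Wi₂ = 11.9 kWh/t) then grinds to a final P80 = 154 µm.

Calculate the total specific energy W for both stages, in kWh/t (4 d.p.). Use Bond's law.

W = 10·Wi·(P80^(-½) − F80^(-½))
Stage 1 (16913→2319 µm, Wi₁=11.8): W₁ = 10·11.8·(0.020766 − 0.007689) = 1.5430 kWh/t
Stage 2 (2319→154 µm, Wi₂=11.9): W₂ = 10·11.9·(0.080582 − 0.020766) = 7.1182 kWh/t
W = W₁ + W₂ = 1.5430 + 7.1182 = 8.6612 kWh/t

W = 8.6612 kWh/t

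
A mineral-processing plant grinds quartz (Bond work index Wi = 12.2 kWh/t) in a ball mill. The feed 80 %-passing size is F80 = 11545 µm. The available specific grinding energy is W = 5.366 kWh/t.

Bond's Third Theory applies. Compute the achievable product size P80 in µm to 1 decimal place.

W = 10·Wi·(P80^(-½) − F80^(-½))
P80^-0.5 = F80^-0.5 + W/(10 Wi)
  = 5.3660/(10·12.2) + 1/√11545 = 0.043984 + 0.009307 = 0.053290
P80 = (1/0.053290)² = 18.7651² = 352.13 µm

P80 = 352.1 µm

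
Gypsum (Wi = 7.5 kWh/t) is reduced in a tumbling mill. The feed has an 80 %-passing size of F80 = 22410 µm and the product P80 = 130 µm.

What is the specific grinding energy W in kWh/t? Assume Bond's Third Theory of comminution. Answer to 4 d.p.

W = 6.0769 kWh/t

W = 10·Wi·(P80^(-½) − F80^(-½))
1/√130 = 0.087706;  1/√22410 = 0.006680
W = 10·7.5·(0.087706 − 0.006680) = 6.0769 kWh/t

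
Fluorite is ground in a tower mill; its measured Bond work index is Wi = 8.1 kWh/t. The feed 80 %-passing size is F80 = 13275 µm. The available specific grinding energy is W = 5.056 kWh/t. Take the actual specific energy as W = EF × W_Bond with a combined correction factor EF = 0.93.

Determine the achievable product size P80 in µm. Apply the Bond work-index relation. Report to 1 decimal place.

W = 10 Wi / √P80 − 10 Wi / √F80
W_Bond = W / EF = 5.056 / 0.93 = 5.4366 kWh/t
1/√P80 = 1/√F80 + W_Bond/(10·Wi)
  = 5.4366/(10·8.1) + 1/√13275 = 0.067118 + 0.008679 = 0.075797
P80 = (1/0.075797)² = 13.1931² = 174.06 µm

P80 = 174.1 µm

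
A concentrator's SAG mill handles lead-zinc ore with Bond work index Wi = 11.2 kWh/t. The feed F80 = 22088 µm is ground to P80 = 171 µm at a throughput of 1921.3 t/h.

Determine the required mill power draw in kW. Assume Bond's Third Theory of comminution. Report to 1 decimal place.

P = 15007.8 kW

W = 10 Wi (1/√P80 − 1/√F80)  [Bond]
W = 10·11.2·(1/√171 − 1/√22088) = 10·11.2·(0.069743) = 7.8113 kWh/t
Power = W × throughput = 7.8113 kWh/t × 1921.3 t/h = 15007.8 kW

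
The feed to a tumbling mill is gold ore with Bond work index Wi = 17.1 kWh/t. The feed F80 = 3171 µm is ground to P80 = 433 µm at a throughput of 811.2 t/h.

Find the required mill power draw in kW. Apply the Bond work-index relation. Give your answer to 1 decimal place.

P = 4202.9 kW

Bond:  W = 10 Wi (1/√P − 1/√F)
W = 10·17.1·(1/√433 − 1/√3171) = 10·17.1·(0.030299) = 5.1811 kWh/t
P_mill = W·ṁ = 5.1811·811.2 = 4202.9 kW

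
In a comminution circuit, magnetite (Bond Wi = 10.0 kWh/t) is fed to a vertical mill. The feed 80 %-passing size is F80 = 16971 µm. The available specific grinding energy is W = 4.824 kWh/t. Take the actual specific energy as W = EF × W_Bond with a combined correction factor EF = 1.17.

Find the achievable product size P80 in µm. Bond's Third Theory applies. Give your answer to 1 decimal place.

P80 = 418.1 µm

Bond: W = 10·Wi·(1/√P80 − 1/√F80)
W_Bond = W / EF = 4.824 / 1.17 = 4.1231 kWh/t
⇒ 1/√P80 = W_Bond/(10·Wi) + 1/√F80
  = 4.1231/(10·10.0) + 1/√16971 = 0.041231 + 0.007676 = 0.048907
P80 = (1/0.048907)² = 20.4470² = 418.08 µm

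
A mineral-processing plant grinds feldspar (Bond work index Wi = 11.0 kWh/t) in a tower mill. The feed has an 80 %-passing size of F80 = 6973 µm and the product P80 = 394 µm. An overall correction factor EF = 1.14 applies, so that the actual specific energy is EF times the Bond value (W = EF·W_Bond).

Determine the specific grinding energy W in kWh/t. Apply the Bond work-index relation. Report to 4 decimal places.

W = 4.8158 kWh/t

W = 10·Wi·(P80^(-½) − F80^(-½))
1/√394 = 0.050379;  1/√6973 = 0.011975
W = 10·11.0·(0.050379 − 0.011975) = 4.2244 kWh/t
Corrected W = EF·W_Bond = 1.14·4.2244 = 4.8158 kWh/t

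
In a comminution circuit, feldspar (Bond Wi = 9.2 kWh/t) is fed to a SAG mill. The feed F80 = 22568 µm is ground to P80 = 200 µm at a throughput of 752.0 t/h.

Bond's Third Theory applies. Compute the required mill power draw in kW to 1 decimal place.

P = 4431.5 kW

W = 10·Wi·[P80^(−½) − F80^(−½)]
W = 10·9.2·(1/√200 − 1/√22568) = 10·9.2·(0.064054) = 5.8930 kWh/t
Mill draw = 5.8930 × 752.0 = 4431.5 kW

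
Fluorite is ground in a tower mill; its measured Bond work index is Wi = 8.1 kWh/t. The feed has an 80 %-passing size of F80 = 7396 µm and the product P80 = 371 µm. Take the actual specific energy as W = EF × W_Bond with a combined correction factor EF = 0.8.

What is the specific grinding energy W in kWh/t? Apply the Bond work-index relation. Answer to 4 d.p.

W = 2.6108 kWh/t

W = 10·Wi·[P80^(−½) − F80^(−½)]
1/√371 = 0.051917;  1/√7396 = 0.011628
W = 10·8.1·(0.051917 − 0.011628) = 3.2635 kWh/t
Apply correction: 3.2635 × 0.8 = 2.6108 kWh/t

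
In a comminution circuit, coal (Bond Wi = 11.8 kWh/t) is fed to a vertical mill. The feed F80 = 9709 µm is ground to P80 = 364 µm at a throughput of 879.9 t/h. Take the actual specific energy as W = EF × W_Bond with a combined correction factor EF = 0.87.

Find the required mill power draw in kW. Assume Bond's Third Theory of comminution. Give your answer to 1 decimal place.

P = 3817.9 kW

W_Bond = 10·Wi·(1/√P₈₀ − 1/√F₈₀)
W = 10·11.8·(1/√364 − 1/√9709) = 10·11.8·(0.042265) = 4.9873 kWh/t
W_actual = 0.87 × 4.9873 = 4.3390 kWh/t
Mill draw = 4.3390 × 879.9 = 3817.9 kW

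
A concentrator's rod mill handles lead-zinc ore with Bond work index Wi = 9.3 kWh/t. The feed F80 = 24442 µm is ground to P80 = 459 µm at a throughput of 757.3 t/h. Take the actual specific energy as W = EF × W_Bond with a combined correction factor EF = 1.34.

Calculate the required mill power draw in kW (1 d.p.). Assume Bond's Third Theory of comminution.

P = 3801.4 kW

Bond: W = 10·Wi·(1/√P80 − 1/√F80)
W = 10·9.3·(1/√459 − 1/√24442) = 10·9.3·(0.040280) = 3.7460 kWh/t
Apply correction: 3.7460 × 1.34 = 5.0197 kWh/t
P_mill = W·ṁ = 5.0197·757.3 = 3801.4 kW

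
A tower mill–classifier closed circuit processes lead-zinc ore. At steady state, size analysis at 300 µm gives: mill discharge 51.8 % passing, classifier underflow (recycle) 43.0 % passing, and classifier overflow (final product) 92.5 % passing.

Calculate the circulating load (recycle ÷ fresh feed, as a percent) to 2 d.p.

Two-product formula at 300 µm:
(1+r)·d = r·u + o ⇒ r = (o−d)/(d−u)
r = (92.5 − 51.8)/(51.8 − 43.0) = 40.7/8.8 = 4.6250
CL = 100·r = 462.50 %

CL = 462.50 %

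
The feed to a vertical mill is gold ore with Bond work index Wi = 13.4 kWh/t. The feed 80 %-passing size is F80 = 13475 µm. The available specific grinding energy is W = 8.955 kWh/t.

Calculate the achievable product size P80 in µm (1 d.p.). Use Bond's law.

P80 = 175.7 µm

Bond:  W = 10 Wi (1/√P − 1/√F)
P80^-0.5 = F80^-0.5 + W/(10 Wi)
  = 8.9550/(10·13.4) + 1/√13475 = 0.066828 + 0.008615 = 0.075443
P80 = (1/0.075443)² = 13.2550² = 175.70 µm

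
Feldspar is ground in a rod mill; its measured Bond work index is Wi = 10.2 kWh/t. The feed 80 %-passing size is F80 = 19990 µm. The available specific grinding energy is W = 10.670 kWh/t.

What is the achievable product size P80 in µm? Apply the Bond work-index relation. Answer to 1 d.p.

W = 10 Wi (1/√P80 − 1/√F80)  [Bond]
⇒ 1/√P80 = W/(10 Wi) + 1/√F80
  = 10.6700/(10·10.2) + 1/√19990 = 0.104608 + 0.007073 = 0.111681
P80 = (1/0.111681)² = 8.9541² = 80.18 µm

P80 = 80.2 µm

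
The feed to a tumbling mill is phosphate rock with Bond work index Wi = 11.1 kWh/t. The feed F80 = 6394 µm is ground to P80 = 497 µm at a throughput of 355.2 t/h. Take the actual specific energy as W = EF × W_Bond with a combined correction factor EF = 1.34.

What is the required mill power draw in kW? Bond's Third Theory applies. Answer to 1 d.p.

P = 1709.1 kW

W = 10 Wi (1/√P80 − 1/√F80)  [Bond]
W = 10·11.1·(1/√497 − 1/√6394) = 10·11.1·(0.032350) = 3.5909 kWh/t
W_actual = 1.34 × 3.5909 = 4.8118 kWh/t
Power = W × throughput = 4.8118 kWh/t × 355.2 t/h = 1709.1 kW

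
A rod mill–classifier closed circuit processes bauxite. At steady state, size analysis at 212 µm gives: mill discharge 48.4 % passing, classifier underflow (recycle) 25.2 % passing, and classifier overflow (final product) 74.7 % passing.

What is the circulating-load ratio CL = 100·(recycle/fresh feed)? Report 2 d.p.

Classifier node, passing 212 µm:
(1+r)d = ru + o → r = (o−d)/(d−u)
r = (74.7 − 48.4)/(48.4 − 25.2) = 26.3/23.2 = 1.1336
CL = 100·r = 113.36 %

CL = 113.36 %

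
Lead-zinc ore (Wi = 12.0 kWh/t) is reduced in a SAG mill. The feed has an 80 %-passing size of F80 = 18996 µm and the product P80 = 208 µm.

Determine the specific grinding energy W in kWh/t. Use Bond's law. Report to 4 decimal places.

W_Bond = 10·Wi·(1/√P₈₀ − 1/√F₈₀)
1/√208 = 0.069338;  1/√18996 = 0.007256
W = 10·12.0·(0.069338 − 0.007256) = 7.4498 kWh/t

W = 7.4498 kWh/t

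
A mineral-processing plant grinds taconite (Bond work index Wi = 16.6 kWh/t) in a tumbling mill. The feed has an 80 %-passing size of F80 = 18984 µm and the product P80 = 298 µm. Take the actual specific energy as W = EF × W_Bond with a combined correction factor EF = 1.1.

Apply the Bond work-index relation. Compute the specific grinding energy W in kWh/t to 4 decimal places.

W = 9.2525 kWh/t

W_Bond = 10·Wi·(1/√P₈₀ − 1/√F₈₀)
1/√298 = 0.057928;  1/√18984 = 0.007258
W = 10·16.6·(0.057928 − 0.007258) = 8.4113 kWh/t
Apply correction: 8.4113 × 1.1 = 9.2525 kWh/t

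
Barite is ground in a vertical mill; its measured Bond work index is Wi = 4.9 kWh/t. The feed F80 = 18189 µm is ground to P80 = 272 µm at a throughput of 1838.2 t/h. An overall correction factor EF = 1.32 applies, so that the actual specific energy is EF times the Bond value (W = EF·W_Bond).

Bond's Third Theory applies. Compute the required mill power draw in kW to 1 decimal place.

P = 6327.5 kW

Bond:  W = 10 Wi (1/√P − 1/√F)
W = 10·4.9·(1/√272 − 1/√18189) = 10·4.9·(0.053219) = 2.6077 kWh/t
With EF = 1.32: W = 2.6077·1.32 = 3.4422 kWh/t
Power = W × throughput = 3.4422 kWh/t × 1838.2 t/h = 6327.5 kW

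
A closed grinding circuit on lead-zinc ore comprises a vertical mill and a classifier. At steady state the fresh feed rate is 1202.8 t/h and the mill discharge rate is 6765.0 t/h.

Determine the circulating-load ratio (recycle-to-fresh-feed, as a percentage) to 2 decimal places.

CL = 462.44 %

Steady state: M = F + R.
R = M − F = 6765.0 − 1202.8 = 5562.2 t/h
CL = 100·R/F = 100·5562.2/1202.8 = 462.44 %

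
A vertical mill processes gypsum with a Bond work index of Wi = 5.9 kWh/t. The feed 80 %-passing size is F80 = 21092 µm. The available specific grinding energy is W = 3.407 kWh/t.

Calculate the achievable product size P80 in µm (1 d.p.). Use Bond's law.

W = 10·Wi·(P80^(-½) − F80^(-½))
⇒ 1/√P80 = W/(10 Wi) + 1/√F80
  = 3.4070/(10·5.9) + 1/√21092 = 0.057746 + 0.006886 = 0.064631
P80 = (1/0.064631)² = 15.4724² = 239.39 µm

P80 = 239.4 µm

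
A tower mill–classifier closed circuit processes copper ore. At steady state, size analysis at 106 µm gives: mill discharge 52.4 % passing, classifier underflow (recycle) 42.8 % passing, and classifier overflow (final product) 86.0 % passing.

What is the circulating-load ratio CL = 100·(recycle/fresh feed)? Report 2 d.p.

CL = 350.00 %

Balance %-passing 106 µm (r = R/F):
(1+r)·d = r·u + o ⇒ r = (o−d)/(d−u)
r = (86.0 − 52.4)/(52.4 − 42.8) = 33.6/9.6 = 3.5000
CL = 100·r = 350.00 %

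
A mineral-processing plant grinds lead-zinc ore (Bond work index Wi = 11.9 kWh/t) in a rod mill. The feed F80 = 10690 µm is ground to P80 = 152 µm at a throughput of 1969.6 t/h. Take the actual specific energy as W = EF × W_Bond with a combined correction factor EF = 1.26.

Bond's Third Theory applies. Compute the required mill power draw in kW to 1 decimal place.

W = 10 Wi (P80^-0.5 − F80^-0.5)
W = 10·11.9·(1/√152 − 1/√10690) = 10·11.9·(0.071439) = 8.5012 kWh/t
Corrected W = EF·W_Bond = 1.26·8.5012 = 10.7115 kWh/t
Power = W × throughput = 10.7115 kWh/t × 1969.6 t/h = 21097.4 kW

P = 21097.4 kW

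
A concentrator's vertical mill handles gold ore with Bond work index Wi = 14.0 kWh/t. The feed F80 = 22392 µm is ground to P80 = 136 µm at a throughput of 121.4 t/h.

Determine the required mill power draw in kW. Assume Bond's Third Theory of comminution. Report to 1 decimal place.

P = 1343.8 kW

W = 10 Wi (P80^-0.5 − F80^-0.5)
W = 10·14.0·(1/√136 − 1/√22392) = 10·14.0·(0.079067) = 11.0693 kWh/t
Power = W × throughput = 11.0693 kWh/t × 121.4 t/h = 1343.8 kW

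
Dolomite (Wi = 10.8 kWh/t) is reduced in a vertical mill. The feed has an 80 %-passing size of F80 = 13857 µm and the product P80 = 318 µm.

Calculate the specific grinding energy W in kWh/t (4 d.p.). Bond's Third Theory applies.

W = 10·Wi·[P80^(−½) − F80^(−½)]
1/√318 = 0.056077;  1/√13857 = 0.008495
W = 10·10.8·(0.056077 − 0.008495) = 5.1389 kWh/t

W = 5.1389 kWh/t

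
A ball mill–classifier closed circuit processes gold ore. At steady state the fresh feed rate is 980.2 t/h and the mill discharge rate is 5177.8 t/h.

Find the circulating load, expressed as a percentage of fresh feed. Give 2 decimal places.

CL = 428.24 %

Steady state: M = F + R.
R = M − F = 5177.8 − 980.2 = 4197.6 t/h
CL = 100·R/F = 100·4197.6/980.2 = 428.24 %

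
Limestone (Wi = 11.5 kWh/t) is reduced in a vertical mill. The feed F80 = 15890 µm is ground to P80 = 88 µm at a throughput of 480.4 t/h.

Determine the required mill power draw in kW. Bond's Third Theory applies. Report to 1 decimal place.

W_Bond = 10·Wi·(1/√P₈₀ − 1/√F₈₀)
W = 10·11.5·(1/√88 − 1/√15890) = 10·11.5·(0.098667) = 11.3467 kWh/t
P_mill = W·ṁ = 11.3467·480.4 = 5451.0 kW

P = 5451.0 kW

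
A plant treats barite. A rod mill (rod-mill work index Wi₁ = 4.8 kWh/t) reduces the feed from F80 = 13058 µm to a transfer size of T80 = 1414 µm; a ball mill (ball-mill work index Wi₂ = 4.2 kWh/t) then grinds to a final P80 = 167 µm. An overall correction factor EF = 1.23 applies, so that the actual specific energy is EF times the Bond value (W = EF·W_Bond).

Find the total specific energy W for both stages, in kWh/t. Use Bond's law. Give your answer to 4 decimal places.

W = 10 Wi (1/√P80 − 1/√F80)  [Bond]
Stage 1 (13058→1414 µm, Wi₁=4.8): W₁ = 10·4.8·(0.026593 − 0.008751) = 0.8564 kWh/t
Stage 2 (1414→167 µm, Wi₂=4.2): W₂ = 10·4.2·(0.077382 − 0.026593) = 2.1331 kWh/t
W = W₁ + W₂ = 0.8564 + 2.1331 = 2.9896 kWh/t
Apply correction: 2.9896 × 1.23 = 3.6772 kWh/t

W = 3.6772 kWh/t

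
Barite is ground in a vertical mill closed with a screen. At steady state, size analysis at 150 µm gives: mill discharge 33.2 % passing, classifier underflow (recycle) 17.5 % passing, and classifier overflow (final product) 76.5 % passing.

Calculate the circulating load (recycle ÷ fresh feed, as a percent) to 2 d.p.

CL = 275.80 %

Let r = R/F. Size balance at 150 µm:
Fd + Rd = Ru + Fo ⇒ R/F = (o−d)/(d−u)
r = (76.5 − 33.2)/(33.2 − 17.5) = 43.3/15.7 = 2.7580
CL = 100·r = 275.80 %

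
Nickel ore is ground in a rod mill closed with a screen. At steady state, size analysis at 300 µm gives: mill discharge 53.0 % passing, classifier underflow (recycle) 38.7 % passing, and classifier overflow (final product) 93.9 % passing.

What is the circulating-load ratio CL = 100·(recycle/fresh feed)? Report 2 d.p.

Two-product formula at 300 µm:
(1+r)d = ru + o → r = (o−d)/(d−u)
r = (93.9 − 53.0)/(53.0 − 38.7) = 40.9/14.3 = 2.8601
CL = 100·r = 286.01 %

CL = 286.01 %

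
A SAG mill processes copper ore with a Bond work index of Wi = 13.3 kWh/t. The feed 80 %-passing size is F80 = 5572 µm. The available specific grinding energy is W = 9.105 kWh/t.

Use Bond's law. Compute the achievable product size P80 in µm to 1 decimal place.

P80 = 149.2 µm

W = 10 Wi / √P80 − 10 Wi / √F80
1/√P80 = 1/√F80 + W/(10·Wi)
  = 9.1050/(10·13.3) + 1/√5572 = 0.068459 + 0.013397 = 0.081855
P80 = (1/0.081855)² = 12.2167² = 149.25 µm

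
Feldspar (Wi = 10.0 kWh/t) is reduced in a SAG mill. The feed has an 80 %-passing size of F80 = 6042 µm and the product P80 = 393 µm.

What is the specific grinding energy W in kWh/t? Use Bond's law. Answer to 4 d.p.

W = 3.7578 kWh/t

Bond: W = 10·Wi·(1/√P80 − 1/√F80)
1/√393 = 0.050443;  1/√6042 = 0.012865
W = 10·10.0·(0.050443 − 0.012865) = 3.7578 kWh/t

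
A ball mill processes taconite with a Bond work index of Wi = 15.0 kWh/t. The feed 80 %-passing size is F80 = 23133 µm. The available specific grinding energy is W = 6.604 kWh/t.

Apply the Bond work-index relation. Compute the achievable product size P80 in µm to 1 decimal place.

P80 = 390.5 µm

Bond: W = 10·Wi·(1/√P80 − 1/√F80)
1/√P80 = 1/√F80 + W/(10·Wi)
  = 6.6040/(10·15.0) + 1/√23133 = 0.044027 + 0.006575 = 0.050601
P80 = (1/0.050601)² = 19.7623² = 390.55 µm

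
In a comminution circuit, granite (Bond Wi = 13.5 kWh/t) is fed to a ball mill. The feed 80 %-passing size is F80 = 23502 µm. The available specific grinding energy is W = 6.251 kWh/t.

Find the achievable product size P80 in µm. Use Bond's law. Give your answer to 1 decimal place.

Bond:  W = 10 Wi (1/√P − 1/√F)
1/√P80 = 1/√F80 + W/(10·Wi)
  = 6.2510/(10·13.5) + 1/√23502 = 0.046304 + 0.006523 = 0.052827
P80 = (1/0.052827)² = 18.9298² = 358.34 µm

P80 = 358.3 µm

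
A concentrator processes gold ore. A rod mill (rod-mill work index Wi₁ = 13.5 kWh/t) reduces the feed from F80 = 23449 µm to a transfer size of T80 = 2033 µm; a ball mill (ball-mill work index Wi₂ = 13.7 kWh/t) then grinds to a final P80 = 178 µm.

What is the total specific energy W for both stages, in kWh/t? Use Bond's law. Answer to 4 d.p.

W = 9.3426 kWh/t

W = 10 Wi / √P80 − 10 Wi / √F80
Stage 1 (23449→2033 µm, Wi₁=13.5): W₁ = 10·13.5·(0.022178 − 0.006530) = 2.1125 kWh/t
Stage 2 (2033→178 µm, Wi₂=13.7): W₂ = 10·13.7·(0.074953 − 0.022178) = 7.2301 kWh/t
W = W₁ + W₂ = 2.1125 + 7.2301 = 9.3426 kWh/t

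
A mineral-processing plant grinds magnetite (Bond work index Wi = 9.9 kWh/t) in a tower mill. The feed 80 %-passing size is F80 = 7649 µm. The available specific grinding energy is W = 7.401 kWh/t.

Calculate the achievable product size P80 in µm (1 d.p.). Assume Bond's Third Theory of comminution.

P80 = 134.6 µm

Bond: W = 10·Wi·(1/√P80 − 1/√F80)
⇒ 1/√P80 = W/(10·Wi) + 1/√F80
  = 7.4010/(10·9.9) + 1/√7649 = 0.074758 + 0.011434 = 0.086192
P80 = (1/0.086192)² = 11.6021² = 134.61 µm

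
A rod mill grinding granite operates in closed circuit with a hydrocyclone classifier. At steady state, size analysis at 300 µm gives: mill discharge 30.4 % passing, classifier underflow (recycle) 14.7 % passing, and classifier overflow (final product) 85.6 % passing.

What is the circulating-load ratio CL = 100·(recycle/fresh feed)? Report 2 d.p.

CL = 351.59 %

Balance %-passing 300 µm (r = R/F):
d + r·d = r·u + o → r(d−u) = o−d
r = (85.6 − 30.4)/(30.4 − 14.7) = 55.2/15.7 = 3.5159
CL = 100·r = 351.59 %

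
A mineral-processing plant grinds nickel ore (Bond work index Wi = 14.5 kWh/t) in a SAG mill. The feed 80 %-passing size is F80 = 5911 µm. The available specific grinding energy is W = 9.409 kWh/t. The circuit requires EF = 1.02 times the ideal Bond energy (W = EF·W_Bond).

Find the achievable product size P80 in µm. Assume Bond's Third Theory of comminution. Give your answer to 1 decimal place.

P80 = 170.3 µm

W_Bond = 10·Wi·(1/√P₈₀ − 1/√F₈₀)
W_Bond = W / EF = 9.409 / 1.02 = 9.2245 kWh/t
P80^(−½) = W_Bond/(10 Wi) + F80^(−½)
  = 9.2245/(10·14.5) + 1/√5911 = 0.063617 + 0.013007 = 0.076624
P80 = (1/0.076624)² = 13.0507² = 170.32 µm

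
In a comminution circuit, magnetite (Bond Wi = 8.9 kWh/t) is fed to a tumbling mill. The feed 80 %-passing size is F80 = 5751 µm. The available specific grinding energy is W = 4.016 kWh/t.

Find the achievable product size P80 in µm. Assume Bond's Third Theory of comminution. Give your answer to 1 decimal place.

P80 = 294.1 µm

W = 10 Wi (P80^-0.5 − F80^-0.5)
1/√P80 = 1/√F80 + W/(10·Wi)
  = 4.0160/(10·8.9) + 1/√5751 = 0.045124 + 0.013186 = 0.058310
P80 = (1/0.058310)² = 17.1497² = 294.11 µm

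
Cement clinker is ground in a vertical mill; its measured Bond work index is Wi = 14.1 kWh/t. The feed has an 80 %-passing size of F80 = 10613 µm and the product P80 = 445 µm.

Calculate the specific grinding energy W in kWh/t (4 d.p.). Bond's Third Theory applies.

W = 5.3154 kWh/t

Bond:  W = 10 Wi (1/√P − 1/√F)
1/√445 = 0.047405;  1/√10613 = 0.009707
W = 10·14.1·(0.047405 − 0.009707) = 5.3154 kWh/t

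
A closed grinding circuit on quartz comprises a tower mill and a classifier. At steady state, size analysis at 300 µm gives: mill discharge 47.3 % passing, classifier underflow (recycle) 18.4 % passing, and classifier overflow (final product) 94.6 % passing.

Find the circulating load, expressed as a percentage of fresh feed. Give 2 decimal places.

CL = 163.67 %

Classifier node, passing 300 µm:
r = (o − d)/(d − u)
r = (94.6 − 47.3)/(47.3 − 18.4) = 47.3/28.9 = 1.6367
CL = 100·r = 163.67 %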